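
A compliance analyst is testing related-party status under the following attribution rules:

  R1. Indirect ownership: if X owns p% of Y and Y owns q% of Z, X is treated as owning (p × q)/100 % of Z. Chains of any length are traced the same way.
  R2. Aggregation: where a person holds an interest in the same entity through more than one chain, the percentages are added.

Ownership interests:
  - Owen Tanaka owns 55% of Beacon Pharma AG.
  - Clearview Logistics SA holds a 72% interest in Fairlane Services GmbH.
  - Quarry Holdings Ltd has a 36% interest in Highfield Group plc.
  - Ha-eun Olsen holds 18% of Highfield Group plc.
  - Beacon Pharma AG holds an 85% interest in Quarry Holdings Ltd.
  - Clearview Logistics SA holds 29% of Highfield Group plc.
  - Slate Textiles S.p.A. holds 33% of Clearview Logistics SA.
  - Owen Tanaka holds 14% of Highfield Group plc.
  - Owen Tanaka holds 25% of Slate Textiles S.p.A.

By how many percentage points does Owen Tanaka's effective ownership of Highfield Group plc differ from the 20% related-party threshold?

Chain via Slate Textiles S.p.A. → Clearview Logistics SA (R1): 25% × 33% × 29% = 2.3925% of Highfield Group plc.
Chain via Beacon Pharma AG → Quarry Holdings Ltd (R1): 55% × 85% × 36% = 16.83% of Highfield Group plc.
Direct interest in Highfield Group plc: 14%.
Aggregating (R2): 2.3925% + 16.83% + 14% = 33.2225%.
33.2225% exceeds the 20% threshold by 13.2225 percentage points.

13.2225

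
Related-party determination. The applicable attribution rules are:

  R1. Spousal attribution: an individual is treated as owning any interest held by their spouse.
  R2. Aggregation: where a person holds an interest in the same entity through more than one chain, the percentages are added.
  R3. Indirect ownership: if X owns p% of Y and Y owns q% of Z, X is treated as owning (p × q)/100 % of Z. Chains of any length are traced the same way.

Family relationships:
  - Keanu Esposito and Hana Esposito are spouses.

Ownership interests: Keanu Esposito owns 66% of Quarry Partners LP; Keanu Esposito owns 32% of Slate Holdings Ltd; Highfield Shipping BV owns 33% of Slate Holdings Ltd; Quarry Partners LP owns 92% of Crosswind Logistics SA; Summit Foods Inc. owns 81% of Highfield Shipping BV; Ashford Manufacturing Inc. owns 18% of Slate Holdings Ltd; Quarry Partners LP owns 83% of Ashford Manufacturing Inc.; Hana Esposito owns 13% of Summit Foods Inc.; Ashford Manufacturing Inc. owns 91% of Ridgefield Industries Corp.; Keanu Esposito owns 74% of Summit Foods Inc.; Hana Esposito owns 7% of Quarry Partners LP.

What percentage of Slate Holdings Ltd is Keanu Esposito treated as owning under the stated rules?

66.1613%

By spousal attribution (R1), Keanu Esposito is treated as also owning Hana Esposito's interest in Summit Foods Inc, giving 74% + 13% = 87%.
By spousal attribution (R1), Keanu Esposito is treated as also owning Hana Esposito's interest in Quarry Partners LP, giving 66% + 7% = 73%.
Chain via Summit Foods Inc. → Highfield Shipping BV (R3): 87% × 81% × 33% = 23.2551% of Slate Holdings Ltd.
Chain via Quarry Partners LP → Ashford Manufacturing Inc. (R3): 73% × 83% × 18% = 10.9062% of Slate Holdings Ltd.
Direct interest in Slate Holdings Ltd: 32%.
Aggregating (R2): 23.2551% + 10.9062% + 32% = 66.1613%.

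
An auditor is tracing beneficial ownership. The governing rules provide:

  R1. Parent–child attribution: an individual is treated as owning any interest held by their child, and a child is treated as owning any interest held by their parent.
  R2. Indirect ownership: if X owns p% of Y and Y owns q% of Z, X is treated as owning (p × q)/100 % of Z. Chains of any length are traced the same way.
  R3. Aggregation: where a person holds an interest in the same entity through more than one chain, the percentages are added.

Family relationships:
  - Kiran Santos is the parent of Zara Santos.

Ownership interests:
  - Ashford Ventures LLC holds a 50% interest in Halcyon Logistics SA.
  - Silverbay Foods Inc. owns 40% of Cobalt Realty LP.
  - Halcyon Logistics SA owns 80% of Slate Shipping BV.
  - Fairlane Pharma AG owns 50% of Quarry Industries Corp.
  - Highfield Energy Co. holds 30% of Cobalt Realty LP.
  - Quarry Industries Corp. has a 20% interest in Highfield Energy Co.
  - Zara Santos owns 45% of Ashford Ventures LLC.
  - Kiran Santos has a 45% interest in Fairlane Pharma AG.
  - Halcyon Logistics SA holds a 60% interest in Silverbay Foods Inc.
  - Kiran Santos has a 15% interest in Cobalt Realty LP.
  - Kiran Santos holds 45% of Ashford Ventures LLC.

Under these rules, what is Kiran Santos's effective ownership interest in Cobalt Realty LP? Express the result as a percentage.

27.15%

By parent–child attribution (R1), Kiran Santos is treated as also owning Zara Santos's interest in Ashford Ventures LLC, giving 45% + 45% = 90%.
Chain via Fairlane Pharma AG → Quarry Industries Corp. → Highfield Energy Co. (R2): 45% × 50% × 20% × 30% = 1.35% of Cobalt Realty LP.
Chain via Ashford Ventures LLC → Halcyon Logistics SA → Silverbay Foods Inc. (R2): 90% × 50% × 60% × 40% = 10.8% of Cobalt Realty LP.
Direct interest in Cobalt Realty LP: 15%.
Aggregating (R3): 1.35% + 10.8% + 15% = 27.15%.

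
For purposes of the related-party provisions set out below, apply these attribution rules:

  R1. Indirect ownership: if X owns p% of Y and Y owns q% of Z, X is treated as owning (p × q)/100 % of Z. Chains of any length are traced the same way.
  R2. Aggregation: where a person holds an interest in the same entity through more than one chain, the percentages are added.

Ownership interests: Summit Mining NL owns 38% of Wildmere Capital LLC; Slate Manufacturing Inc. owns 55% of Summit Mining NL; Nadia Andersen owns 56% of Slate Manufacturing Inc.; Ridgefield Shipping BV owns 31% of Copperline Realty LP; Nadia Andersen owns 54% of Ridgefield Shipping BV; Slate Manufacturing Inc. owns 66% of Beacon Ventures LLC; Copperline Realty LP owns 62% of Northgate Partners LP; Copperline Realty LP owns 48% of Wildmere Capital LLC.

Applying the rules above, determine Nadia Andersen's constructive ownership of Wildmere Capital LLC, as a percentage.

19.7392%

Chain via Slate Manufacturing Inc. → Summit Mining NL (R1): 56% × 55% × 38% = 11.704% of Wildmere Capital LLC.
Chain via Ridgefield Shipping BV → Copperline Realty LP (R1): 54% × 31% × 48% = 8.0352% of Wildmere Capital LLC.
Aggregating (R2): 11.704% + 8.0352% = 19.7392%.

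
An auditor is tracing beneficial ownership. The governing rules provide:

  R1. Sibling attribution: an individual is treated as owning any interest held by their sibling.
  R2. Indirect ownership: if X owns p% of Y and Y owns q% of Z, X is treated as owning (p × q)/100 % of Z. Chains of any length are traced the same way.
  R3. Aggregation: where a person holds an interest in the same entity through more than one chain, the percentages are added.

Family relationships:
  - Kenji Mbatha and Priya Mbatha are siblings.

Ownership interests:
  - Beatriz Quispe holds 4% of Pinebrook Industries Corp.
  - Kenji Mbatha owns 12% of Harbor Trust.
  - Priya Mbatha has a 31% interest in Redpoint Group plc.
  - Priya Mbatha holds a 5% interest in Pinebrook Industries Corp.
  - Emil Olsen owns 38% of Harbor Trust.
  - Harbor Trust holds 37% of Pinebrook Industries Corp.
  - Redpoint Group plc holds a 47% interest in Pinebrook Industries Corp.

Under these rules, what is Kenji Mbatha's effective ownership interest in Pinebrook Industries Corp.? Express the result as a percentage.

By sibling attribution (R1), Kenji Mbatha is treated as owning Priya Mbatha's 31% interest in Redpoint Group plc.
By sibling attribution (R1), Kenji Mbatha is treated as owning Priya Mbatha's 5% interest in Pinebrook Industries Corp.
Chain via Harbor Trust (R2): 12% × 37% = 4.44% of Pinebrook Industries Corp.
Chain via Redpoint Group plc (R2): 31% × 47% = 14.57% of Pinebrook Industries Corp.
Direct interest in Pinebrook Industries Corp: 5%.
Aggregating (R3): 4.44% + 14.57% + 5% = 24.01%.

24.01%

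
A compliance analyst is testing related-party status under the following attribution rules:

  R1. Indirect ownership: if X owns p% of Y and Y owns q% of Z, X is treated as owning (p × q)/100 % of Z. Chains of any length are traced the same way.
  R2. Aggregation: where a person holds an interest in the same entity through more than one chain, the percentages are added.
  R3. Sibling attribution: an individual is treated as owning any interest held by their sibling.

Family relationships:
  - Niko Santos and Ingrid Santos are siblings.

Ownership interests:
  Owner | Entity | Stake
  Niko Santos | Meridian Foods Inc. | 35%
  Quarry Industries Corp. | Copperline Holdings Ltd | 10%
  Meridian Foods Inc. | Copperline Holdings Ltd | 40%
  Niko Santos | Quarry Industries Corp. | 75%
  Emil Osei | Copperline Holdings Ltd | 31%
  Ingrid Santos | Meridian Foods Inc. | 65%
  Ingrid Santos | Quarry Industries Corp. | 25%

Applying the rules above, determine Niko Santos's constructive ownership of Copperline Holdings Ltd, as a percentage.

By sibling attribution (R3), Niko Santos is treated as also owning Ingrid Santos's interest in Quarry Industries Corp, giving 75% + 25% = 100%.
By sibling attribution (R3), Niko Santos is treated as also owning Ingrid Santos's interest in Meridian Foods Inc, giving 35% + 65% = 100%.
Chain via Quarry Industries Corp. (R1): 100% × 10% = 10% of Copperline Holdings Ltd.
Chain via Meridian Foods Inc. (R1): 100% × 40% = 40% of Copperline Holdings Ltd.
Aggregating (R2): 10% + 40% = 50%.

50%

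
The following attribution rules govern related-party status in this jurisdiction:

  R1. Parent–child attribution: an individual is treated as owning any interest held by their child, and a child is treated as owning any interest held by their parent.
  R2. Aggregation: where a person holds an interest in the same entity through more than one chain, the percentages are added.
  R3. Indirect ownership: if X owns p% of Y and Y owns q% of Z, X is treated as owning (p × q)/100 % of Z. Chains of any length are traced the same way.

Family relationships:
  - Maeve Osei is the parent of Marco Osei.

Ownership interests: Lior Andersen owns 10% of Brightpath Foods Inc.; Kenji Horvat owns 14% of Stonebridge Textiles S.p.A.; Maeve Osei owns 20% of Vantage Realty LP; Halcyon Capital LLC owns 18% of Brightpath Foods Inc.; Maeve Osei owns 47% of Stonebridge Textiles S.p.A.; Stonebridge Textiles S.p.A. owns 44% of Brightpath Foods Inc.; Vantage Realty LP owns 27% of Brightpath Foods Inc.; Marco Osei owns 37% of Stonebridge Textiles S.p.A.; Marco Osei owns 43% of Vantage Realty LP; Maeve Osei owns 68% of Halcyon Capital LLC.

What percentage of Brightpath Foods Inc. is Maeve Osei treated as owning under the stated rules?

66.21%

By parent–child attribution (R1), Maeve Osei is treated as also owning Marco Osei's interest in Vantage Realty LP, giving 20% + 43% = 63%.
By parent–child attribution (R1), Maeve Osei is treated as also owning Marco Osei's interest in Stonebridge Textiles S.p.A, giving 47% + 37% = 84%.
Chain via Halcyon Capital LLC (R3): 68% × 18% = 12.24% of Brightpath Foods Inc.
Chain via Vantage Realty LP (R3): 63% × 27% = 17.01% of Brightpath Foods Inc.
Chain via Stonebridge Textiles S.p.A. (R3): 84% × 44% = 36.96% of Brightpath Foods Inc.
Aggregating (R2): 12.24% + 17.01% + 36.96% = 66.21%.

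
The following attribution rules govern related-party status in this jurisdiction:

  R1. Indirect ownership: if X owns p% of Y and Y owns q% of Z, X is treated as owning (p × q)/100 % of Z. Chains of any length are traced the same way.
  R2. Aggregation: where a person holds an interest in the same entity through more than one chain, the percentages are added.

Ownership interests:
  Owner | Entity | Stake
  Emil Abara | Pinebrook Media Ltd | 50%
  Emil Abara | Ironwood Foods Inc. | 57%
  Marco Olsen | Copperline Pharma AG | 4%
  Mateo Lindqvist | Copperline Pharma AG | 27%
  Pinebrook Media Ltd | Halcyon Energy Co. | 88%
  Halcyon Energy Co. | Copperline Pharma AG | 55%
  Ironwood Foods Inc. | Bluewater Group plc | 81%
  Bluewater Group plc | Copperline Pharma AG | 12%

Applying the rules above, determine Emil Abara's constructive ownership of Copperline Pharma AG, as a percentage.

Chain via Ironwood Foods Inc. → Bluewater Group plc (R1): 57% × 81% × 12% = 5.5404% of Copperline Pharma AG.
Chain via Pinebrook Media Ltd → Halcyon Energy Co. (R1): 50% × 88% × 55% = 24.2% of Copperline Pharma AG.
Aggregating (R2): 5.5404% + 24.2% = 29.7404%.

29.7404%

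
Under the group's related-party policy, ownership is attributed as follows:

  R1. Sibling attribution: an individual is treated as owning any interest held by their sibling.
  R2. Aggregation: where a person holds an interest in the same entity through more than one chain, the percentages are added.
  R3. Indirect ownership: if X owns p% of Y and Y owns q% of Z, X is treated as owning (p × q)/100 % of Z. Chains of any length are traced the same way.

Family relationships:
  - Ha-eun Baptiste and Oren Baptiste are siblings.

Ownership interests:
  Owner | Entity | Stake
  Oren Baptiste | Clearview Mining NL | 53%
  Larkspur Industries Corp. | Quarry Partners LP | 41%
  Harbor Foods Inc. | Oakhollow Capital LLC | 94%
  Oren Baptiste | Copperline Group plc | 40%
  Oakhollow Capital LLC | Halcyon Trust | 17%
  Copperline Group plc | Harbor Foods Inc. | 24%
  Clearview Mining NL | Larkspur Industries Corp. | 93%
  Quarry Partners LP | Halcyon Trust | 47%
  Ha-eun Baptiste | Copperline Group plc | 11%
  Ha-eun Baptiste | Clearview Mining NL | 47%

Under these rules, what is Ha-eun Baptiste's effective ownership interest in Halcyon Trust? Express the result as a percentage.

By sibling attribution (R1), Ha-eun Baptiste is treated as also owning Oren Baptiste's interest in Clearview Mining NL, giving 47% + 53% = 100%.
By sibling attribution (R1), Ha-eun Baptiste is treated as also owning Oren Baptiste's interest in Copperline Group plc, giving 11% + 40% = 51%.
Chain via Clearview Mining NL → Larkspur Industries Corp. → Quarry Partners LP (R3): 100% × 93% × 41% × 47% = 17.9211% of Halcyon Trust.
Chain via Copperline Group plc → Harbor Foods Inc. → Oakhollow Capital LLC (R3): 51% × 24% × 94% × 17% = 1.955952% of Halcyon Trust.
Aggregating (R2): 17.9211% + 1.955952% = 19.877052%.

19.877052%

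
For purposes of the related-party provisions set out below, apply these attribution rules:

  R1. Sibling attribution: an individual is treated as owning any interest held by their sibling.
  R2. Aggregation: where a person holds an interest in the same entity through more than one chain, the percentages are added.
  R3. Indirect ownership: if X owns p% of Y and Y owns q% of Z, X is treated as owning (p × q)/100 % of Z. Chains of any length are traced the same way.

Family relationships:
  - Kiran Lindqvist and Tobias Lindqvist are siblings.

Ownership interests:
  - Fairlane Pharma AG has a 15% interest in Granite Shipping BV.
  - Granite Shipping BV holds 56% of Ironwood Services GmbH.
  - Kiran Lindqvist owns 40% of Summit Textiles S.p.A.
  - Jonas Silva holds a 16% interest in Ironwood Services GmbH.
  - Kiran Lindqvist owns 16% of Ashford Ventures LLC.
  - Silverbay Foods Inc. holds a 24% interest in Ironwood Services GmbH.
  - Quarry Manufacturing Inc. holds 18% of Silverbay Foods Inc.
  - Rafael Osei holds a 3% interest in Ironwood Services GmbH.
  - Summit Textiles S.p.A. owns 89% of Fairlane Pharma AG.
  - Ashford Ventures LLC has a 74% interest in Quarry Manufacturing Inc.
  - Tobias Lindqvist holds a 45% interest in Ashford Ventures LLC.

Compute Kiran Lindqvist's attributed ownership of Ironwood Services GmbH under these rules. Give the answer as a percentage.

4.940448%

By sibling attribution (R1), Kiran Lindqvist is treated as also owning Tobias Lindqvist's interest in Ashford Ventures LLC, giving 16% + 45% = 61%.
Chain via Ashford Ventures LLC → Quarry Manufacturing Inc. → Silverbay Foods Inc. (R3): 61% × 74% × 18% × 24% = 1.950048% of Ironwood Services GmbH.
Chain via Summit Textiles S.p.A. → Fairlane Pharma AG → Granite Shipping BV (R3): 40% × 89% × 15% × 56% = 2.9904% of Ironwood Services GmbH.
Aggregating (R2): 1.950048% + 2.9904% = 4.940448%.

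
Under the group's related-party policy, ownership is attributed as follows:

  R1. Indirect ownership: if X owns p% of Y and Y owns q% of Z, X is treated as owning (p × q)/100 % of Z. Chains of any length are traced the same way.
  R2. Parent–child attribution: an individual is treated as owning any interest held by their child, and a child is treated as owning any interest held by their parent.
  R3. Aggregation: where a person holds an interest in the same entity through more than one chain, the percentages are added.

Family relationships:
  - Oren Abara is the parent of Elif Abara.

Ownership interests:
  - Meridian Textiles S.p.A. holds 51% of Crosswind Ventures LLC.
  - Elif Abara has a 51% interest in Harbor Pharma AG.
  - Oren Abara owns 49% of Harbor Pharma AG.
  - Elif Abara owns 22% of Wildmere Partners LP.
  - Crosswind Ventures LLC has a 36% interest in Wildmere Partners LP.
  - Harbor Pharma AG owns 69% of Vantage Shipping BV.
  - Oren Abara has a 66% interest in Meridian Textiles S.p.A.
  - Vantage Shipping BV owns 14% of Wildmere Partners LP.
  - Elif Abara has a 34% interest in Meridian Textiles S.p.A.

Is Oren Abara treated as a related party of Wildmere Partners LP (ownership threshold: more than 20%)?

By parent–child attribution (R2), Oren Abara is treated as also owning Elif Abara's interest in Meridian Textiles S.p.A, giving 66% + 34% = 100%.
By parent–child attribution (R2), Oren Abara is treated as also owning Elif Abara's interest in Harbor Pharma AG, giving 49% + 51% = 100%.
By parent–child attribution (R2), Oren Abara is treated as owning Elif Abara's 22% interest in Wildmere Partners LP.
Chain via Meridian Textiles S.p.A. → Crosswind Ventures LLC (R1): 100% × 51% × 36% = 18.36% of Wildmere Partners LP.
Chain via Harbor Pharma AG → Vantage Shipping BV (R1): 100% × 69% × 14% = 9.66% of Wildmere Partners LP.
Direct interest in Wildmere Partners LP: 22%.
Aggregating (R3): 18.36% + 9.66% + 22% = 50.02%.
50.02% exceeds the 20% threshold, so Oren is a related party to Wildmere Partners LP.

Yes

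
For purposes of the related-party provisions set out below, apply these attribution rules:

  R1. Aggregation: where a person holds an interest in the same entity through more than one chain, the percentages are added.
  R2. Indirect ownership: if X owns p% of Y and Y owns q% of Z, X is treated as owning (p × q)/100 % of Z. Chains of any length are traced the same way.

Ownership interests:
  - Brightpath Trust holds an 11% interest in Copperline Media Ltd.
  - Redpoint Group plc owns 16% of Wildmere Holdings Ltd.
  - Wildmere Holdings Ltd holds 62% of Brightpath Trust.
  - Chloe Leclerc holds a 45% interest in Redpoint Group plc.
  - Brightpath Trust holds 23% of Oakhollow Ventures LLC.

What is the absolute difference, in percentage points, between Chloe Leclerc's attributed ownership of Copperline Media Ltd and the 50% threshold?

Chain via Redpoint Group plc → Wildmere Holdings Ltd → Brightpath Trust (R2): 45% × 16% × 62% × 11% = 0.49104% of Copperline Media Ltd.
0.49104% falls short of the 50% threshold by 49.50896 percentage points.

49.50896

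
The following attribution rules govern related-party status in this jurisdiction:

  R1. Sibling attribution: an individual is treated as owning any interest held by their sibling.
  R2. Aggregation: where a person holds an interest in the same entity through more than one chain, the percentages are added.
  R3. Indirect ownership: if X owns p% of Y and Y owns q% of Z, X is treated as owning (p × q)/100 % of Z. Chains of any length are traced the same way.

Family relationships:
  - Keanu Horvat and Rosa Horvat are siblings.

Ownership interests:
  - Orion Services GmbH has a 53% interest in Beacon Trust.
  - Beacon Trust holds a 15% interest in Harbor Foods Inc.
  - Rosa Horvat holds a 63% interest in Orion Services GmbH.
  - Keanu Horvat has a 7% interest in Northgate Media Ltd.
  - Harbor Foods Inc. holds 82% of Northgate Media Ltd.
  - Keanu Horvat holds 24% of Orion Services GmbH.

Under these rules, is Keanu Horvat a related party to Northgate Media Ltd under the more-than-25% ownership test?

By sibling attribution (R1), Keanu Horvat is treated as also owning Rosa Horvat's interest in Orion Services GmbH, giving 24% + 63% = 87%.
Chain via Orion Services GmbH → Beacon Trust → Harbor Foods Inc. (R3): 87% × 53% × 15% × 82% = 5.67153% of Northgate Media Ltd.
Direct interest in Northgate Media Ltd: 7%.
Aggregating (R2): 5.67153% + 7% = 12.67153%.
12.67153% does not exceed the 25% threshold, so Keanu is not a related party to Northgate Media Ltd.

No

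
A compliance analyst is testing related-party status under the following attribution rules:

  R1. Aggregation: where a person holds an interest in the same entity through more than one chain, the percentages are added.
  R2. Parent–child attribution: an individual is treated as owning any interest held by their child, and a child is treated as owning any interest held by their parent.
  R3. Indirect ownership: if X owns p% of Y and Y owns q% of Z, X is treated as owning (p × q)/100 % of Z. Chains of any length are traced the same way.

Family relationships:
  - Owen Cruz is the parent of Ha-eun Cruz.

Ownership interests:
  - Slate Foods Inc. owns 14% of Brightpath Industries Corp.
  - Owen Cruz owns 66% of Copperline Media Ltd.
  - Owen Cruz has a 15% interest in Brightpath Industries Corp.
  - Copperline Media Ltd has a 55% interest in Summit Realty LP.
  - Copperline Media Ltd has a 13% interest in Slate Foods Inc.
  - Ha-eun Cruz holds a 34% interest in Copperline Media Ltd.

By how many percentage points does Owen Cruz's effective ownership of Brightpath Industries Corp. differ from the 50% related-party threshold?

By parent–child attribution (R2), Owen Cruz is treated as also owning Ha-eun Cruz's interest in Copperline Media Ltd, giving 66% + 34% = 100%.
Chain via Copperline Media Ltd → Slate Foods Inc. (R3): 100% × 13% × 14% = 1.82% of Brightpath Industries Corp.
Direct interest in Brightpath Industries Corp: 15%.
Aggregating (R1): 1.82% + 15% = 16.82%.
16.82% falls short of the 50% threshold by 33.18 percentage points.

33.18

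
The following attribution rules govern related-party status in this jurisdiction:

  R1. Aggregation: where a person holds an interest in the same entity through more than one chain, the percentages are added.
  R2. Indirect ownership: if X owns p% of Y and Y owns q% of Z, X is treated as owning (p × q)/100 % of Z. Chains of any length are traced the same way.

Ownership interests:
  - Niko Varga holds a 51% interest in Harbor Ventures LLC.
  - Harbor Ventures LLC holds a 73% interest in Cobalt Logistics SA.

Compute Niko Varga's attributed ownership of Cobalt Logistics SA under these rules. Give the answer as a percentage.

37.23%

Chain via Harbor Ventures LLC (R2): 51% × 73% = 37.23% of Cobalt Logistics SA.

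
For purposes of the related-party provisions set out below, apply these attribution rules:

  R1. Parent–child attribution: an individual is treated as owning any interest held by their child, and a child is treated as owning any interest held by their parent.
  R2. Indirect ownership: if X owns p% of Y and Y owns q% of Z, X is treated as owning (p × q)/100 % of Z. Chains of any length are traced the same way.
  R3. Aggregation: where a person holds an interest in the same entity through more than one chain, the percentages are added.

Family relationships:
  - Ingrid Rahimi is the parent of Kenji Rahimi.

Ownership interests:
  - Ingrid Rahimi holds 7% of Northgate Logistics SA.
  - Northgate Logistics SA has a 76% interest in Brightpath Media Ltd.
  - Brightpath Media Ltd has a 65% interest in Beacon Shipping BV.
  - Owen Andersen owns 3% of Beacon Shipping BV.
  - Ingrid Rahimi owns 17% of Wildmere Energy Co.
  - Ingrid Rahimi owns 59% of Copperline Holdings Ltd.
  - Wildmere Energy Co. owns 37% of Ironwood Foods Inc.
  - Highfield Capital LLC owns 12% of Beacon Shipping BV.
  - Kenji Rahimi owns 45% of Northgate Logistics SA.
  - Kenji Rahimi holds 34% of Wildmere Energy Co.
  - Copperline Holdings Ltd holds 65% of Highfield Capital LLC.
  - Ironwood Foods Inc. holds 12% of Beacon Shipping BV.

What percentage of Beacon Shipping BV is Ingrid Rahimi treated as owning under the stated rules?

By parent–child attribution (R1), Ingrid Rahimi is treated as also owning Kenji Rahimi's interest in Wildmere Energy Co, giving 17% + 34% = 51%.
By parent–child attribution (R1), Ingrid Rahimi is treated as also owning Kenji Rahimi's interest in Northgate Logistics SA, giving 7% + 45% = 52%.
Chain via Copperline Holdings Ltd → Highfield Capital LLC (R2): 59% × 65% × 12% = 4.602% of Beacon Shipping BV.
Chain via Wildmere Energy Co. → Ironwood Foods Inc. (R2): 51% × 37% × 12% = 2.2644% of Beacon Shipping BV.
Chain via Northgate Logistics SA → Brightpath Media Ltd (R2): 52% × 76% × 65% = 25.688% of Beacon Shipping BV.
Aggregating (R3): 4.602% + 2.2644% + 25.688% = 32.5544%.

32.5544%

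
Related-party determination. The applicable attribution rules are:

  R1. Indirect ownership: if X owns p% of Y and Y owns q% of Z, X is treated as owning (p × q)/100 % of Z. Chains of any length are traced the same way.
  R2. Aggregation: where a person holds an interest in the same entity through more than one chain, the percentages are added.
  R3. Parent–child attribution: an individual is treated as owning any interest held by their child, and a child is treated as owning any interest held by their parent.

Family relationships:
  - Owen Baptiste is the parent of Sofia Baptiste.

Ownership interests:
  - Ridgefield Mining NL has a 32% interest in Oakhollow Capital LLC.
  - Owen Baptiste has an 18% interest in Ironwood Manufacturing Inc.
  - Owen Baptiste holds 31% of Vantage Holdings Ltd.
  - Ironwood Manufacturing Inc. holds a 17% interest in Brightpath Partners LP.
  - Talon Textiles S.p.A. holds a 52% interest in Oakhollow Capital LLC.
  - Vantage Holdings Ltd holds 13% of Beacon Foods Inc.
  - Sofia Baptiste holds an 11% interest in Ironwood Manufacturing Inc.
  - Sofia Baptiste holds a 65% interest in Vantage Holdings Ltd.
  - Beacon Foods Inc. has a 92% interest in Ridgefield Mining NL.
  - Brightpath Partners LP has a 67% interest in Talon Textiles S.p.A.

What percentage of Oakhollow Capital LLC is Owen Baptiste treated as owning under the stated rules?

By parent–child attribution (R3), Owen Baptiste is treated as also owning Sofia Baptiste's interest in Vantage Holdings Ltd, giving 31% + 65% = 96%.
By parent–child attribution (R3), Owen Baptiste is treated as also owning Sofia Baptiste's interest in Ironwood Manufacturing Inc, giving 18% + 11% = 29%.
Chain via Vantage Holdings Ltd → Beacon Foods Inc. → Ridgefield Mining NL (R1): 96% × 13% × 92% × 32% = 3.674112% of Oakhollow Capital LLC.
Chain via Ironwood Manufacturing Inc. → Brightpath Partners LP → Talon Textiles S.p.A. (R1): 29% × 17% × 67% × 52% = 1.717612% of Oakhollow Capital LLC.
Aggregating (R2): 3.674112% + 1.717612% = 5.391724%.

5.391724%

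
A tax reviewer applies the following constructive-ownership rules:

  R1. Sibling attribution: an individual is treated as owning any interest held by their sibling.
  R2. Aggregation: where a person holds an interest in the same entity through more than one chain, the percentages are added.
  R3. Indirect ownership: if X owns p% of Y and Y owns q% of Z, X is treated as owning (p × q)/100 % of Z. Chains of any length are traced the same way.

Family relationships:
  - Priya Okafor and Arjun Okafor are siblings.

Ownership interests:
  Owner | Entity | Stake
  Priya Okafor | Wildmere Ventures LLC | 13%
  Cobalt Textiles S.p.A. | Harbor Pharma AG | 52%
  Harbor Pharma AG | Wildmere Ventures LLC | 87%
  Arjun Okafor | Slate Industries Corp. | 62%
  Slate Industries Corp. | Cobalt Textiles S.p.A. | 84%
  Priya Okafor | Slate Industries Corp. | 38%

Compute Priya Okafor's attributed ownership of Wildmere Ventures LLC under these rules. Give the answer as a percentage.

By sibling attribution (R1), Priya Okafor is treated as also owning Arjun Okafor's interest in Slate Industries Corp, giving 38% + 62% = 100%.
Chain via Slate Industries Corp. → Cobalt Textiles S.p.A. → Harbor Pharma AG (R3): 100% × 84% × 52% × 87% = 38.0016% of Wildmere Ventures LLC.
Direct interest in Wildmere Ventures LLC: 13%.
Aggregating (R2): 38.0016% + 13% = 51.0016%.

51.0016%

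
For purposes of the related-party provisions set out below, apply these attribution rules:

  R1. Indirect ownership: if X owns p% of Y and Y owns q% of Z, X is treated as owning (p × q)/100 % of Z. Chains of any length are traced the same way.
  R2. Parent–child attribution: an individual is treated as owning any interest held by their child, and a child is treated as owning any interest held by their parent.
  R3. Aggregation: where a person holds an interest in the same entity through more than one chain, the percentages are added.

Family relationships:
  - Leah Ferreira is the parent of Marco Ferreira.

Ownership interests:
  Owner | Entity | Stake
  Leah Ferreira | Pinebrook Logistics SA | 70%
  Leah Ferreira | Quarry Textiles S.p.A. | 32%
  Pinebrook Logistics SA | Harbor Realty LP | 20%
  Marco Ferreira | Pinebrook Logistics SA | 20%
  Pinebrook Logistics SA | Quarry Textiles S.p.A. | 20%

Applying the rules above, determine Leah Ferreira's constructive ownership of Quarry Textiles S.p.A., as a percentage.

By parent–child attribution (R2), Leah Ferreira is treated as also owning Marco Ferreira's interest in Pinebrook Logistics SA, giving 70% + 20% = 90%.
Chain via Pinebrook Logistics SA (R1): 90% × 20% = 18% of Quarry Textiles S.p.A.
Direct interest in Quarry Textiles S.p.A: 32%.
Aggregating (R3): 18% + 32% = 50%.

50%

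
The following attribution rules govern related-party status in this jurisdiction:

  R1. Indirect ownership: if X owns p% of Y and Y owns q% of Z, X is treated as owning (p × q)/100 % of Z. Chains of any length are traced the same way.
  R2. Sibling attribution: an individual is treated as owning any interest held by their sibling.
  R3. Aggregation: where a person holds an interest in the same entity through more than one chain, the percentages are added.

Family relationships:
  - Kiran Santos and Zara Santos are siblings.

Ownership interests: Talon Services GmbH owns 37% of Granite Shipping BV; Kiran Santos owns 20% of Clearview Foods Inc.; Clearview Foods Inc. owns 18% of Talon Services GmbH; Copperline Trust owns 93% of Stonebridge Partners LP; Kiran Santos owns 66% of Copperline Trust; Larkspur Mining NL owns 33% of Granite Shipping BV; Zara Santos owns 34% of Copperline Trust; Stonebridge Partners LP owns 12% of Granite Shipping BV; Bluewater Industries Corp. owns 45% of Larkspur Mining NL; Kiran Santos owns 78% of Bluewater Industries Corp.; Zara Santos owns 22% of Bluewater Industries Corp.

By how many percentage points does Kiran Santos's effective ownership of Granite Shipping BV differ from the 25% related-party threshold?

2.342

By sibling attribution (R2), Kiran Santos is treated as also owning Zara Santos's interest in Copperline Trust, giving 66% + 34% = 100%.
By sibling attribution (R2), Kiran Santos is treated as also owning Zara Santos's interest in Bluewater Industries Corp, giving 78% + 22% = 100%.
Chain via Copperline Trust → Stonebridge Partners LP (R1): 100% × 93% × 12% = 11.16% of Granite Shipping BV.
Chain via Bluewater Industries Corp. → Larkspur Mining NL (R1): 100% × 45% × 33% = 14.85% of Granite Shipping BV.
Chain via Clearview Foods Inc. → Talon Services GmbH (R1): 20% × 18% × 37% = 1.332% of Granite Shipping BV.
Aggregating (R3): 11.16% + 14.85% + 1.332% = 27.342%.
27.342% exceeds the 25% threshold by 2.342 percentage points.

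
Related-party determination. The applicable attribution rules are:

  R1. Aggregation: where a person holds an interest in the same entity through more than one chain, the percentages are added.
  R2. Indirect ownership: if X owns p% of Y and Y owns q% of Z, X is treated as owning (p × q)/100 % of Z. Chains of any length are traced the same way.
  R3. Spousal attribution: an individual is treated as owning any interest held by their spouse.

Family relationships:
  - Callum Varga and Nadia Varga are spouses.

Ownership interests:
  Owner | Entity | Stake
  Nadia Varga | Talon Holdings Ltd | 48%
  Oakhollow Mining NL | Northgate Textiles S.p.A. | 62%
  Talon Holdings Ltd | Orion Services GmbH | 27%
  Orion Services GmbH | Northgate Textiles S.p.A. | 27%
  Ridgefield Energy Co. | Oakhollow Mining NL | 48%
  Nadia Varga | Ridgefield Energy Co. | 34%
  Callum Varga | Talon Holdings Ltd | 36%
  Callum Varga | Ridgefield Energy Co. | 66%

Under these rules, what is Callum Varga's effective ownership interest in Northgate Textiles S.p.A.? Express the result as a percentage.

35.8836%

By spousal attribution (R3), Callum Varga is treated as also owning Nadia Varga's interest in Ridgefield Energy Co, giving 66% + 34% = 100%.
By spousal attribution (R3), Callum Varga is treated as also owning Nadia Varga's interest in Talon Holdings Ltd, giving 36% + 48% = 84%.
Chain via Ridgefield Energy Co. → Oakhollow Mining NL (R2): 100% × 48% × 62% = 29.76% of Northgate Textiles S.p.A.
Chain via Talon Holdings Ltd → Orion Services GmbH (R2): 84% × 27% × 27% = 6.1236% of Northgate Textiles S.p.A.
Aggregating (R1): 29.76% + 6.1236% = 35.8836%.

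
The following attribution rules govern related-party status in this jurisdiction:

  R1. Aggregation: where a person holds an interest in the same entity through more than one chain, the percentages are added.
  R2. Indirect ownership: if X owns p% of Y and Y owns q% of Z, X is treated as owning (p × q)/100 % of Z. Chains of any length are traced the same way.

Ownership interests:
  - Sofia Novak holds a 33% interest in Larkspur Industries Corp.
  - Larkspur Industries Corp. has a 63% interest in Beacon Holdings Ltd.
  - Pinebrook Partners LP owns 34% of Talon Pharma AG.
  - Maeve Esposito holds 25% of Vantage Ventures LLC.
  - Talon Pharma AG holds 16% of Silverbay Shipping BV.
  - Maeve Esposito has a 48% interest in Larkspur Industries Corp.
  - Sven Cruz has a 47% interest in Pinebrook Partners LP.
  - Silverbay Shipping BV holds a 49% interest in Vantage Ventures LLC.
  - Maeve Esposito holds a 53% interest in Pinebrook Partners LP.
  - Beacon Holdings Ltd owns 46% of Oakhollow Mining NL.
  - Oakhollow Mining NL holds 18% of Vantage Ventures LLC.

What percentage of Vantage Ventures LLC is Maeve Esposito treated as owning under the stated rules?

28.91664%

Chain via Larkspur Industries Corp. → Beacon Holdings Ltd → Oakhollow Mining NL (R2): 48% × 63% × 46% × 18% = 2.503872% of Vantage Ventures LLC.
Chain via Pinebrook Partners LP → Talon Pharma AG → Silverbay Shipping BV (R2): 53% × 34% × 16% × 49% = 1.412768% of Vantage Ventures LLC.
Direct interest in Vantage Ventures LLC: 25%.
Aggregating (R1): 2.503872% + 1.412768% + 25% = 28.91664%.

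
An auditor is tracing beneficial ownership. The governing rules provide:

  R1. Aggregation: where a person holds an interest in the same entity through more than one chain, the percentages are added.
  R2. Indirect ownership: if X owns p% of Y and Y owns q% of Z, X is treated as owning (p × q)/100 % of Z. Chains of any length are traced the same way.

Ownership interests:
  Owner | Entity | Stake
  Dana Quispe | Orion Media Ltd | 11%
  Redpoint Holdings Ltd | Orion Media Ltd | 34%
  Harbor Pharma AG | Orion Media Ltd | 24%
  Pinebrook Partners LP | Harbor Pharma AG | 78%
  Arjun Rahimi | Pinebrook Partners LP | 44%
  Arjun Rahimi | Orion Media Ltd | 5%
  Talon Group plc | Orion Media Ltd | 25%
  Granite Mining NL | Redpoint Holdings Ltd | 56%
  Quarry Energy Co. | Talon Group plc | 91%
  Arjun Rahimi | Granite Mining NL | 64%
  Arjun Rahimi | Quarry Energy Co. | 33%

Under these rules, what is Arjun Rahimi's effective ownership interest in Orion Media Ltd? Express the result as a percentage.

32.9299%

Chain via Quarry Energy Co. → Talon Group plc (R2): 33% × 91% × 25% = 7.5075% of Orion Media Ltd.
Chain via Granite Mining NL → Redpoint Holdings Ltd (R2): 64% × 56% × 34% = 12.1856% of Orion Media Ltd.
Chain via Pinebrook Partners LP → Harbor Pharma AG (R2): 44% × 78% × 24% = 8.2368% of Orion Media Ltd.
Direct interest in Orion Media Ltd: 5%.
Aggregating (R1): 7.5075% + 12.1856% + 8.2368% + 5% = 32.9299%.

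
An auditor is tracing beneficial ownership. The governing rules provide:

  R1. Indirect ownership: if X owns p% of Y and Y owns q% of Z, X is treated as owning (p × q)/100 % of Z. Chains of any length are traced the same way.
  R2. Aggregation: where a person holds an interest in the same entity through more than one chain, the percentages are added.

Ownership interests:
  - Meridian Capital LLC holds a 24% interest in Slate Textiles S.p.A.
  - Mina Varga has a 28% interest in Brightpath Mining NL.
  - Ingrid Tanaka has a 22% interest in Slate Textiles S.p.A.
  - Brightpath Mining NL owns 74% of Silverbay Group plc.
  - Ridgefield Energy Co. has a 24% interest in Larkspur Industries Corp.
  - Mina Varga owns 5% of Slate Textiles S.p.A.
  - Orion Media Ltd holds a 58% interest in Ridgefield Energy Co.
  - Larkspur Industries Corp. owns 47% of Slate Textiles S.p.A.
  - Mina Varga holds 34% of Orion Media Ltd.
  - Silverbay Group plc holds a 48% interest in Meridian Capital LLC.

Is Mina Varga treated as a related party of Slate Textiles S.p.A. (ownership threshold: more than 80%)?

No

Chain via Orion Media Ltd → Ridgefield Energy Co. → Larkspur Industries Corp. (R1): 34% × 58% × 24% × 47% = 2.224416% of Slate Textiles S.p.A.
Chain via Brightpath Mining NL → Silverbay Group plc → Meridian Capital LLC (R1): 28% × 74% × 48% × 24% = 2.386944% of Slate Textiles S.p.A.
Direct interest in Slate Textiles S.p.A: 5%.
Aggregating (R2): 2.224416% + 2.386944% + 5% = 9.61136%.
9.61136% does not exceed the 80% threshold, so Mina is not a related party to Slate Textiles S.p.A.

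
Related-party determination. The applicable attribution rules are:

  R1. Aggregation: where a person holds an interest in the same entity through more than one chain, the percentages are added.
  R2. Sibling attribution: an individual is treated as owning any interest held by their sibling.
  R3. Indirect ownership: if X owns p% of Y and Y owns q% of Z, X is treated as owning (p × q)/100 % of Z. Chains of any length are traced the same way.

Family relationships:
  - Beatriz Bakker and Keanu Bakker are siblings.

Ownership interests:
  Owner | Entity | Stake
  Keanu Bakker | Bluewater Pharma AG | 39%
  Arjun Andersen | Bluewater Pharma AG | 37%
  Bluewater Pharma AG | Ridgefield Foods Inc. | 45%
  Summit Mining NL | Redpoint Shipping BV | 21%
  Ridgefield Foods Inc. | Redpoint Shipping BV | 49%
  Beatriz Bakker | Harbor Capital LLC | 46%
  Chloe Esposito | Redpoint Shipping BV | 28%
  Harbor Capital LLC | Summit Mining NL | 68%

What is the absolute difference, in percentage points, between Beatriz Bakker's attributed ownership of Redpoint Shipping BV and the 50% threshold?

34.8317

By sibling attribution (R2), Beatriz Bakker is treated as owning Keanu Bakker's 39% interest in Bluewater Pharma AG.
Chain via Harbor Capital LLC → Summit Mining NL (R3): 46% × 68% × 21% = 6.5688% of Redpoint Shipping BV.
Chain via Bluewater Pharma AG → Ridgefield Foods Inc. (R3): 39% × 45% × 49% = 8.5995% of Redpoint Shipping BV.
Aggregating (R1): 6.5688% + 8.5995% = 15.1683%.
15.1683% falls short of the 50% threshold by 34.8317 percentage points.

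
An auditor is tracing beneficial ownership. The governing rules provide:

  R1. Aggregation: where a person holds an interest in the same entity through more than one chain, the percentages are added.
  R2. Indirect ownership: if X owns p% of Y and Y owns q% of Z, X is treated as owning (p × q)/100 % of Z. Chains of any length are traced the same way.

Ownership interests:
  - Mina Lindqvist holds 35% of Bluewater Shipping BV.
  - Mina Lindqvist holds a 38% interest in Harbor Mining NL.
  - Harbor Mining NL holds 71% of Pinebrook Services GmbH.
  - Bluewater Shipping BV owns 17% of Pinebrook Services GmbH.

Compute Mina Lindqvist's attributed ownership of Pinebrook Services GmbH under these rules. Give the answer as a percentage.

32.93%

Chain via Bluewater Shipping BV (R2): 35% × 17% = 5.95% of Pinebrook Services GmbH.
Chain via Harbor Mining NL (R2): 38% × 71% = 26.98% of Pinebrook Services GmbH.
Aggregating (R1): 5.95% + 26.98% = 32.93%.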